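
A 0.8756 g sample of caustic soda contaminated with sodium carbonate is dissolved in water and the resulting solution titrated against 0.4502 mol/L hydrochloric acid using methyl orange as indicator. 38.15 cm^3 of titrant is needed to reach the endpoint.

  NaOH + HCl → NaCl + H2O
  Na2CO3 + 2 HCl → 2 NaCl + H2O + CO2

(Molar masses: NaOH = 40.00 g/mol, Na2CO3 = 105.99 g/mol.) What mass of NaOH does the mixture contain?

n(HCl) = 0.03815 × 0.4502 = 0.01718 mol
Let x = n(NaOH), y = n(Na2CO3).
Titrant: 1x + 2y = 0.01718;  mass: 40.00x + 105.99y = 0.8756
Solving, x = 2.662 × 10^-3 mol, y = 7.256 × 10^-3 mol
mass of NaOH = 2.662 × 10^-3 × 40.00 = 0.1065 g

0.1065 g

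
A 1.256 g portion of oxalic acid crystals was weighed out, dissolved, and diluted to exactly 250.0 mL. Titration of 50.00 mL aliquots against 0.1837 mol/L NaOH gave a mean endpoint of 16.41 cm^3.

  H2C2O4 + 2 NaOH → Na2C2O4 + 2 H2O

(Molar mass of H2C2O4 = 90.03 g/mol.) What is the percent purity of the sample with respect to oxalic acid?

54.02 %

n(NaOH) per titration = 0.01641 × 0.1837 = 3.015 × 10^-3 mol
From the 1:2 ratio, n(H2C2O4) in each aliquot = 1/2 × 3.015 × 10^-3 = 1.507 × 10^-3 mol
n(H2C2O4) in the whole flask = 1.507 × 10^-3 × 250.0/50.00 = 7.536 × 10^-3 mol
mass of H2C2O4 = 7.536 × 10^-3 × 90.03 = 0.6785 g
% H2C2O4 = 0.6785 / 1.256 × 100 = 54.02 %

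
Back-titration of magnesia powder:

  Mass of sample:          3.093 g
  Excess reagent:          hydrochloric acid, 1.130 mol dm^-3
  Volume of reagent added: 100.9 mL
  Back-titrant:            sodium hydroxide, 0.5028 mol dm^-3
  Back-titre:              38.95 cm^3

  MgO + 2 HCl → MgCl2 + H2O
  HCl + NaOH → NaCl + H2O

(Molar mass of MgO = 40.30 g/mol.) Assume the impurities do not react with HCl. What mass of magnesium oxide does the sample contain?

n(HCl) added = 0.1009 × 1.130 = 0.1140 mol
n(NaOH) used in back-titration = 0.03895 × 0.5028 = 0.01958 mol
n(HCl) left over = 0.01958 mol (1:1 ratio)
n(HCl) consumed by analyte = 0.1140 − 0.01958 = 0.09443 mol
From the 1:2 ratio, n(MgO) = 1/2 × 0.09443 = 0.04722 mol
mass of MgO = 0.04722 × 40.30 = 1.903 g

1.903 g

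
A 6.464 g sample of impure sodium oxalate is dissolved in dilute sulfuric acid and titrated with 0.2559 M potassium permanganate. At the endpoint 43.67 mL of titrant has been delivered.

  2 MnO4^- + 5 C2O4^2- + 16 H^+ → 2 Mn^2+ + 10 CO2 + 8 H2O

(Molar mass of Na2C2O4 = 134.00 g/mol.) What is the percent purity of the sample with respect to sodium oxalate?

n(KMnO4) = 0.04367 L × 0.2559 mol/L = 0.01118 mol
From the 5:2 ratio, n(Na2C2O4) = 5/2 × 0.01118 = 0.02794 mol
mass of Na2C2O4 = 0.02794 × 134.00 g/mol = 3.744 g
% Na2C2O4 = 3.744 / 6.464 × 100 = 57.92 %

57.92 %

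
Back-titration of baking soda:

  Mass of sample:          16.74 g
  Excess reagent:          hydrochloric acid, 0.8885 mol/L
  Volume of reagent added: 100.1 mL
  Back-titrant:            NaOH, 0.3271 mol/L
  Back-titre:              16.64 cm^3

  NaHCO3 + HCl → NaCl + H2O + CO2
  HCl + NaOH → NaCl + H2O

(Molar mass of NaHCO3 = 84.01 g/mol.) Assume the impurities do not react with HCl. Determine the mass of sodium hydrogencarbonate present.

n(HCl) added = 0.1001 × 0.8885 = 0.08894 mol
n(NaOH) used in back-titration = 0.01664 × 0.3271 = 5.443 × 10^-3 mol
n(HCl) left over = 5.443 × 10^-3 mol (1:1 ratio)
n(HCl) consumed by analyte = 0.08894 − 5.443 × 10^-3 = 0.08350 mol
n(NaHCO3) = 0.08350 mol (1:1 ratio)
mass of NaHCO3 = 0.08350 × 84.01 = 7.014 g

7.014 g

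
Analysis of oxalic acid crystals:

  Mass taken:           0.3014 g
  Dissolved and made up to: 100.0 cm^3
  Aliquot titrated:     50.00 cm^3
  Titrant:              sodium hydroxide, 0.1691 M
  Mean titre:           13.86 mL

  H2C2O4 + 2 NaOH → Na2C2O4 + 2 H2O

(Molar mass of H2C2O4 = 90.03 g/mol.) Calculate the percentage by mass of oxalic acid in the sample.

70.01 %

n(NaOH) per titration = 0.01386 × 0.1691 = 2.344 × 10^-3 mol
From the 1:2 ratio, n(H2C2O4) in each aliquot = 1/2 × 2.344 × 10^-3 = 1.172 × 10^-3 mol
n(H2C2O4) in the whole flask = 1.172 × 10^-3 × 100.0/50.00 = 2.344 × 10^-3 mol
mass of H2C2O4 = 2.344 × 10^-3 × 90.03 = 0.2110 g
% H2C2O4 = 0.2110 / 0.3014 × 100 = 70.01 %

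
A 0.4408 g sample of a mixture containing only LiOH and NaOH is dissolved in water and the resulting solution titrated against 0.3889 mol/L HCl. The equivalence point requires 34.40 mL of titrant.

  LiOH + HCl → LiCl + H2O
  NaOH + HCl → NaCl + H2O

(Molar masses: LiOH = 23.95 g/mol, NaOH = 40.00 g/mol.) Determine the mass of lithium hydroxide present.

0.1408 g

n(HCl) = 0.03440 × 0.3889 = 0.01338 mol
Let x = n(LiOH), y = n(NaOH).
Titrant: 1x + 1y = 0.01338;  mass: 23.95x + 40.00y = 0.4408
Solving, x = 5.877 × 10^-3 mol, y = 7.501 × 10^-3 mol
mass of LiOH = 5.877 × 10^-3 × 23.95 = 0.1408 g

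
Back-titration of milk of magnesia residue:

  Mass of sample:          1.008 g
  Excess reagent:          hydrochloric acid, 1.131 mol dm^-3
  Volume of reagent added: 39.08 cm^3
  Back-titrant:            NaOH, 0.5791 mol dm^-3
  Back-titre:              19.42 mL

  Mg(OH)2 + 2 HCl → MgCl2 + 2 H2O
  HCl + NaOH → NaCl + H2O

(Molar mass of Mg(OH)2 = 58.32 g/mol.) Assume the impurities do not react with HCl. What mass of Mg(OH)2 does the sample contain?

0.9609 g

n(HCl) added = 0.03908 × 1.131 = 0.04420 mol
n(NaOH) used in back-titration = 0.01942 × 0.5791 = 0.01125 mol
n(HCl) left over = 0.01125 mol (1:1 ratio)
n(HCl) consumed by analyte = 0.04420 − 0.01125 = 0.03295 mol
From the 1:2 ratio, n(Mg(OH)2) = 1/2 × 0.03295 = 0.01648 mol
mass of Mg(OH)2 = 0.01648 × 58.32 = 0.9609 g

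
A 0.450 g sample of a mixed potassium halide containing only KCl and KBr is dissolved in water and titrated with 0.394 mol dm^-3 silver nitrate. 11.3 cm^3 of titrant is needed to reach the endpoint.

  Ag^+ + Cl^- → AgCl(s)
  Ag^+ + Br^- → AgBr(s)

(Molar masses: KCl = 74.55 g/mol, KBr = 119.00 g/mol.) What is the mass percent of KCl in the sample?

n(AgNO3) = 0.0113 × 0.394 = 4.45 × 10^-3 mol
Let x = n(KCl), y = n(KBr).
Titrant: 1x + 1y = 4.45 × 10^-3;  mass: 74.55x + 119.00y = 0.450
Solving, x = 1.80 × 10^-3 mol, y = 2.66 × 10^-3 mol
mass of KCl = 1.80 × 10^-3 × 74.55 = 0.134 g
% KCl = 0.134 / 0.450 × 100 = 29.7 %

29.7 %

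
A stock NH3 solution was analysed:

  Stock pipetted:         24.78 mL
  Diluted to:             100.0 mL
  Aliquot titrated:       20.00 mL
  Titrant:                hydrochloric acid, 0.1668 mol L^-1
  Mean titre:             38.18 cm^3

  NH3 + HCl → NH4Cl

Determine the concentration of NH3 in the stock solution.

1.285 mol/L

n(HCl) = 0.03818 × 0.1668 = 6.368 × 10^-3 mol
n(NH3) in the aliquot = 6.368 × 10^-3 mol (1:1 ratio)
[NH3]_dilute = 6.368 × 10^-3 / 0.02000 = 0.3184 mol/L
Dilution factor = 100.0 / 24.78 = 4.036
[NH3]_stock = 0.3184 × 4.036 = 1.285 mol/L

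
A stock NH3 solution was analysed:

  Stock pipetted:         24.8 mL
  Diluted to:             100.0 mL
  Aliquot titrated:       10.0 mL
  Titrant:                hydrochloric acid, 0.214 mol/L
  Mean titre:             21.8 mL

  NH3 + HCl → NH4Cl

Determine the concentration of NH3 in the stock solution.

n(HCl) = 0.0218 × 0.214 = 4.67 × 10^-3 mol
n(NH3) in the aliquot = 4.67 × 10^-3 mol (1:1 ratio)
[NH3]_dilute = 4.67 × 10^-3 / 0.0100 = 0.467 mol/L
Dilution factor = 100.0 / 24.8 = 4.032
[NH3]_stock = 0.467 × 4.032 = 1.88 mol/L

1.88 mol/L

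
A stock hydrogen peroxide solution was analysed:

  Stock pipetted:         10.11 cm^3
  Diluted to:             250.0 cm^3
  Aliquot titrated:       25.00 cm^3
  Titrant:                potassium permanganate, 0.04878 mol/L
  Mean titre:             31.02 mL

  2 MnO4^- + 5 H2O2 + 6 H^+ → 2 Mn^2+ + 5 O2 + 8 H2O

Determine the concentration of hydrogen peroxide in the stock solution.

n(KMnO4) = 0.03102 × 0.04878 = 1.513 × 10^-3 mol
From the 5:2 ratio, n(H2O2) in the aliquot = 5/2 × 1.513 × 10^-3 = 3.783 × 10^-3 mol
[H2O2]_dilute = 3.783 × 10^-3 / 0.02500 = 0.1513 mol/L
Dilution factor = 250.0 / 10.11 = 24.73
[H2O2]_stock = 0.1513 × 24.73 = 3.742 mol/L

3.742 mol/L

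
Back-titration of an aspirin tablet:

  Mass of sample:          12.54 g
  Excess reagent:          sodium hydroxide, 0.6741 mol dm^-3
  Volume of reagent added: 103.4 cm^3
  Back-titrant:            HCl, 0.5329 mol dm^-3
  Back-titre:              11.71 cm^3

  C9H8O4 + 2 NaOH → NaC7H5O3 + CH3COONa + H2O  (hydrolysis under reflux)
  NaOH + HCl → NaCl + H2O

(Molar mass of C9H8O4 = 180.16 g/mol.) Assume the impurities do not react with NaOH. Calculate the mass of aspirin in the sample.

n(NaOH) added = 0.1034 × 0.6741 = 0.06970 mol
n(HCl) used in back-titration = 0.01171 × 0.5329 = 6.240 × 10^-3 mol
n(NaOH) left over = 6.240 × 10^-3 mol (1:1 ratio)
n(NaOH) consumed by analyte = 0.06970 − 6.240 × 10^-3 = 0.06346 mol
From the 1:2 ratio, n(C9H8O4) = 1/2 × 0.06346 = 0.03173 mol
mass of C9H8O4 = 0.03173 × 180.16 = 5.717 g

5.717 g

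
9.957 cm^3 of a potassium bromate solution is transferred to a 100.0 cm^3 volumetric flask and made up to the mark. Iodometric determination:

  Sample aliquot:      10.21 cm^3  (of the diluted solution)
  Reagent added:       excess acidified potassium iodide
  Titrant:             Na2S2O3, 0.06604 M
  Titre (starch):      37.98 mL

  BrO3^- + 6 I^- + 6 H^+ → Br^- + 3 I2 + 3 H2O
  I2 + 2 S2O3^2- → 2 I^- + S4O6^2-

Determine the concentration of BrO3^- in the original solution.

0.4112 M

n(S2O3^2-) = 0.03798 × 0.06604 = 2.508 × 10^-3 mol
n(I2) = n(S2O3^2-)/2 = 1.254 × 10^-3 mol
From the 1:3 ratio, n(BrO3^-) in the aliquot = 1/3 × 1.254 × 10^-3 = 4.180 × 10^-4 mol
[BrO3^-]_dilute = 4.180 × 10^-4 / 0.01021 = 0.04094 mol/L
[BrO3^-]_original = 0.04094 × 100.0/9.957 = 0.4112 mol/L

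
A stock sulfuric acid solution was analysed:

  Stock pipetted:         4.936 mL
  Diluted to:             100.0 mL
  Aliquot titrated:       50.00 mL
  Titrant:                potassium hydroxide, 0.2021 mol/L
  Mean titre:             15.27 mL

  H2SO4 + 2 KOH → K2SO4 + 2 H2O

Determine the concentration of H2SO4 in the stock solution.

n(KOH) = 0.01527 × 0.2021 = 3.086 × 10^-3 mol
From the 1:2 ratio, n(H2SO4) in the aliquot = 1/2 × 3.086 × 10^-3 = 1.543 × 10^-3 mol
[H2SO4]_dilute = 1.543 × 10^-3 / 0.05000 = 0.03086 mol/L
Dilution factor = 100.0 / 4.936 = 20.26
[H2SO4]_stock = 0.03086 × 20.26 = 0.6252 mol/L

0.6252 mol/L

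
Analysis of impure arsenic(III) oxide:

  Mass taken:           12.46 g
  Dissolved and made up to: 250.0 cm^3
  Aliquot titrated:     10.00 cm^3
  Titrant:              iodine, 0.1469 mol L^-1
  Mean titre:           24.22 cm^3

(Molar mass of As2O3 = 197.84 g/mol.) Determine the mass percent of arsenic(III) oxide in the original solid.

As2O3 + 2 I2 + 2 H2O → As2O5 + 4 HI
n(I2) per titration = 0.02422 × 0.1469 = 3.558 × 10^-3 mol
From the 1:2 ratio, n(As2O3) in each aliquot = 1/2 × 3.558 × 10^-3 = 1.779 × 10^-3 mol
n(As2O3) in the whole flask = 1.779 × 10^-3 × 250.0/10.00 = 0.04447 mol
mass of As2O3 = 0.04447 × 197.84 = 8.799 g
% As2O3 = 8.799 / 12.46 × 100 = 70.62 %

70.62 %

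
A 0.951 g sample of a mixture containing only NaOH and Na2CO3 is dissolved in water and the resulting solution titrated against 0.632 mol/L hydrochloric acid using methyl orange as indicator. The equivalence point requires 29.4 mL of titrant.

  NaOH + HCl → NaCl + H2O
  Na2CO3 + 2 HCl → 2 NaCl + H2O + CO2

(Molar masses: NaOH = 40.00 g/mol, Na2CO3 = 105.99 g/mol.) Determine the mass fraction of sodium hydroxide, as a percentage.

n(HCl) = 0.0294 × 0.632 = 0.0186 mol
Let x = n(NaOH), y = n(Na2CO3).
Titrant: 1x + 2y = 0.0186;  mass: 40.00x + 105.99y = 0.951
Solving, x = 2.59 × 10^-3 mol, y = 7.99 × 10^-3 mol
mass of NaOH = 2.59 × 10^-3 × 40.00 = 0.104 g
% NaOH = 0.104 / 0.951 × 100 = 10.9 %

10.9 %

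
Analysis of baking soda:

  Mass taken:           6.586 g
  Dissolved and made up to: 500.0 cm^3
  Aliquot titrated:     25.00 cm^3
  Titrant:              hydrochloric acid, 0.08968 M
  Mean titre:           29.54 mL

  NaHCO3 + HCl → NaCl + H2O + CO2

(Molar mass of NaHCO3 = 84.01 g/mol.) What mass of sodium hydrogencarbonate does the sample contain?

4.451 g

n(HCl) per titration = 0.02954 × 0.08968 = 2.649 × 10^-3 mol
n(NaHCO3) in each aliquot = 2.649 × 10^-3 mol (1:1 ratio)
n(NaHCO3) in the whole flask = 2.649 × 10^-3 × 500.0/25.00 = 0.05298 mol
mass of NaHCO3 = 0.05298 × 84.01 = 4.451 g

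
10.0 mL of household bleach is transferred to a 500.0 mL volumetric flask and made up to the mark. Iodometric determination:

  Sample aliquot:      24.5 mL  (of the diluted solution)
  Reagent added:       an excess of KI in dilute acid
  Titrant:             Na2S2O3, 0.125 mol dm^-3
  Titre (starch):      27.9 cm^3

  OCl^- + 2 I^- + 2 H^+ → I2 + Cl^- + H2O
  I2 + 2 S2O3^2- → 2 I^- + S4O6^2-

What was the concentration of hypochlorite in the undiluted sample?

n(S2O3^2-) = 0.0279 × 0.125 = 3.49 × 10^-3 mol
n(I2) = n(S2O3^2-)/2 = 1.74 × 10^-3 mol
n(OCl^-) in the aliquot = 1.74 × 10^-3 mol (1:1 ratio)
[OCl^-]_dilute = 1.74 × 10^-3 / 0.0245 = 0.0712 mol/L
[OCl^-]_original = 0.0712 × 500.0/10.0 = 3.56 mol/L

3.56 mol/L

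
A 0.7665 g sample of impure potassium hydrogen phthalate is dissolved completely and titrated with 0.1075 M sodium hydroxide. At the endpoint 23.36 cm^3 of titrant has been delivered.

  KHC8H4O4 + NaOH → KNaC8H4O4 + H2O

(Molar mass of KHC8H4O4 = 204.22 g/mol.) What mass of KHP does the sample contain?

0.5128 g

n(NaOH) = 0.02336 L × 0.1075 mol/L = 2.511 × 10^-3 mol
n(KHC8H4O4) = 2.511 × 10^-3 mol (1:1 ratio)
mass of KHC8H4O4 = 2.511 × 10^-3 × 204.22 g/mol = 0.5128 g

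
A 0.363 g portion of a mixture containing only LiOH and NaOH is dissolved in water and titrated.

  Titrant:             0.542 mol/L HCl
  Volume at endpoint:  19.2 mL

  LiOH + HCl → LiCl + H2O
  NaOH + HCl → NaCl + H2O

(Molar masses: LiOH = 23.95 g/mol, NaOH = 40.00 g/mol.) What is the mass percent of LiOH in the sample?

21.9 %

n(HCl) = 0.0192 × 0.542 = 0.0104 mol
Let x = n(LiOH), y = n(NaOH).
Titrant: 1x + 1y = 0.0104;  mass: 23.95x + 40.00y = 0.363
Solving, x = 3.32 × 10^-3 mol, y = 7.09 × 10^-3 mol
mass of LiOH = 3.32 × 10^-3 × 23.95 = 0.0795 g
% LiOH = 0.0795 / 0.363 × 100 = 21.9 %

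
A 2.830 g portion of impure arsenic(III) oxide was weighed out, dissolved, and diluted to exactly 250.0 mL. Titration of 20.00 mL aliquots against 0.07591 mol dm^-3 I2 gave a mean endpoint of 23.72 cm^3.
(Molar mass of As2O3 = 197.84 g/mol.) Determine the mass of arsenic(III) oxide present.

2.226 g

As2O3 + 2 I2 + 2 H2O → As2O5 + 4 HI
n(I2) per titration = 0.02372 × 0.07591 = 1.801 × 10^-3 mol
From the 1:2 ratio, n(As2O3) in each aliquot = 1/2 × 1.801 × 10^-3 = 9.003 × 10^-4 mol
n(As2O3) in the whole flask = 9.003 × 10^-4 × 250.0/20.00 = 0.01125 mol
mass of As2O3 = 0.01125 × 197.84 = 2.226 g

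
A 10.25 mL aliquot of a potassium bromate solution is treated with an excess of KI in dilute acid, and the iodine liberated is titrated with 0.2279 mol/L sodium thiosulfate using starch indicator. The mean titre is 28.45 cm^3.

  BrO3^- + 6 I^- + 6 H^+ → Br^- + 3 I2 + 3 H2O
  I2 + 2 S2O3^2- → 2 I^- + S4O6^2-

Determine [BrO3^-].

n(S2O3^2-) = 0.02845 × 0.2279 = 6.484 × 10^-3 mol
n(I2) = n(S2O3^2-)/2 = 3.242 × 10^-3 mol
From the 1:3 ratio, n(BrO3^-) in the aliquot = 1/3 × 3.242 × 10^-3 = 1.081 × 10^-3 mol
[BrO3^-] = 1.081 × 10^-3 / 0.01025 = 0.1054 mol/L

0.1054 mol/L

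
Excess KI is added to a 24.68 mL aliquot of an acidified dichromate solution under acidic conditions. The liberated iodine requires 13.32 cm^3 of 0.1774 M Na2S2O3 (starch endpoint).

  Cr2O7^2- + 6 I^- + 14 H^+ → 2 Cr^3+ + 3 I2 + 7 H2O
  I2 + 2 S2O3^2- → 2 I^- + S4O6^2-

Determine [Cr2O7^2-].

n(S2O3^2-) = 0.01332 × 0.1774 = 2.363 × 10^-3 mol
n(I2) = n(S2O3^2-)/2 = 1.181 × 10^-3 mol
From the 1:3 ratio, n(Cr2O7^2-) in the aliquot = 1/3 × 1.181 × 10^-3 = 3.938 × 10^-4 mol
[Cr2O7^2-] = 3.938 × 10^-4 / 0.02468 = 0.01596 mol/L

0.01596 M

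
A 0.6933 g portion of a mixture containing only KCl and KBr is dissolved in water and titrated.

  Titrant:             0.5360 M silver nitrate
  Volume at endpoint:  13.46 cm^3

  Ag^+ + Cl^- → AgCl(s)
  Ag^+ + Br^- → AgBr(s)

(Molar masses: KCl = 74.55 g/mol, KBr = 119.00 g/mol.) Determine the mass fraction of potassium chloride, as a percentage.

39.97 %

n(AgNO3) = 0.01346 × 0.5360 = 7.215 × 10^-3 mol
Let x = n(KCl), y = n(KBr).
Titrant: 1x + 1y = 7.215 × 10^-3;  mass: 74.55x + 119.00y = 0.6933
Solving, x = 3.717 × 10^-3 mol, y = 3.497 × 10^-3 mol
mass of KCl = 3.717 × 10^-3 × 74.55 = 0.2771 g
% KCl = 0.2771 / 0.6933 × 100 = 39.97 %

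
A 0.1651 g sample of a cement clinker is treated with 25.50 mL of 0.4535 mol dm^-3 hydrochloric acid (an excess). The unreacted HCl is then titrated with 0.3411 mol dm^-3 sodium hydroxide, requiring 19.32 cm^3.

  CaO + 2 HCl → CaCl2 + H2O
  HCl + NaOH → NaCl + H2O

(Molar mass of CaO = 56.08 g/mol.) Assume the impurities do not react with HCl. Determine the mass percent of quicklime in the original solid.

84.48 %

n(HCl) added = 0.02550 × 0.4535 = 0.01156 mol
n(NaOH) used in back-titration = 0.01932 × 0.3411 = 6.590 × 10^-3 mol
n(HCl) left over = 6.590 × 10^-3 mol (1:1 ratio)
n(HCl) consumed by analyte = 0.01156 − 6.590 × 10^-3 = 4.974 × 10^-3 mol
From the 1:2 ratio, n(CaO) = 1/2 × 4.974 × 10^-3 = 2.487 × 10^-3 mol
mass of CaO = 2.487 × 10^-3 × 56.08 = 0.1395 g
% CaO = 0.1395 / 0.1651 × 100 = 84.48 %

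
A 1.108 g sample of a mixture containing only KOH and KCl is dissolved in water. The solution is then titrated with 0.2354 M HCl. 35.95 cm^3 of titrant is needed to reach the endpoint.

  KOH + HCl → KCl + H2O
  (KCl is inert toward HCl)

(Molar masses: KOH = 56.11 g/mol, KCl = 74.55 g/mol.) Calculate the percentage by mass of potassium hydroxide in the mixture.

n(HCl) = 0.03595 × 0.2354 = 8.463 × 10^-3 mol
Let x = n(KOH), y = n(KCl).
Titrant: 1x = 8.463 × 10^-3;  mass: 56.11x + 74.55y = 1.108
Solving, x = 8.463 × 10^-3 mol, y = 8.493 × 10^-3 mol
mass of KOH = 8.463 × 10^-3 × 56.11 = 0.4748 g
% KOH = 0.4748 / 1.108 × 100 = 42.86 %

42.86 %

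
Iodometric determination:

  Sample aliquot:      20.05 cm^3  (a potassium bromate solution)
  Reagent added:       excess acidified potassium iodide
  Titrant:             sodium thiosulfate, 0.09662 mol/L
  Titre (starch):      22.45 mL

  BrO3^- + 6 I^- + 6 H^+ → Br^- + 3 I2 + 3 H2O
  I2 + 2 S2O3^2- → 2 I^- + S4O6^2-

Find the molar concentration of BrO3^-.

n(S2O3^2-) = 0.02245 × 0.09662 = 2.169 × 10^-3 mol
n(I2) = n(S2O3^2-)/2 = 1.085 × 10^-3 mol
From the 1:3 ratio, n(BrO3^-) in the aliquot = 1/3 × 1.085 × 10^-3 = 3.615 × 10^-4 mol
[BrO3^-] = 3.615 × 10^-4 / 0.02005 = 0.01803 mol/L

0.01803 mol/L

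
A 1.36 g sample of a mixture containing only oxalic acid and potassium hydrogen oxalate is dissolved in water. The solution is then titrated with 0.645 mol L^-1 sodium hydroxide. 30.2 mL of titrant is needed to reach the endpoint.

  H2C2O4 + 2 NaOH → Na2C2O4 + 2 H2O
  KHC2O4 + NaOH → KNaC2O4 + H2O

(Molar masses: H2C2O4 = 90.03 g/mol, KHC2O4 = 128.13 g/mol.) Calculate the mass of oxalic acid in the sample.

n(NaOH) = 0.0302 × 0.645 = 0.0195 mol
Let x = n(H2C2O4), y = n(KHC2O4).
Titrant: 2x + 1y = 0.0195;  mass: 90.03x + 128.13y = 1.36
Solving, x = 6.83 × 10^-3 mol, y = 5.81 × 10^-3 mol
mass of H2C2O4 = 6.83 × 10^-3 × 90.03 = 0.615 g

0.615 g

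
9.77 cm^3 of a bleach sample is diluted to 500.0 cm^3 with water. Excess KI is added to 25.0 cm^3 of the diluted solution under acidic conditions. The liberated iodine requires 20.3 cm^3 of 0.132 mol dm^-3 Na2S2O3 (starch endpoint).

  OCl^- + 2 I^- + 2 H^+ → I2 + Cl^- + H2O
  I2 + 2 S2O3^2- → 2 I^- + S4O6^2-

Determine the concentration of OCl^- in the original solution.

n(S2O3^2-) = 0.0203 × 0.132 = 2.68 × 10^-3 mol
n(I2) = n(S2O3^2-)/2 = 1.34 × 10^-3 mol
n(OCl^-) in the aliquot = 1.34 × 10^-3 mol (1:1 ratio)
[OCl^-]_dilute = 1.34 × 10^-3 / 0.0250 = 0.0536 mol/L
[OCl^-]_original = 0.0536 × 500.0/9.77 = 2.74 mol/L

2.74 mol/L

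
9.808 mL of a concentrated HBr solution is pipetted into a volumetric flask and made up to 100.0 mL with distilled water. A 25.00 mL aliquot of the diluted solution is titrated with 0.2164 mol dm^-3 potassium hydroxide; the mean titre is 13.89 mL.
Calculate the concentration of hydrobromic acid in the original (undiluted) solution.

HBr + KOH → KBr + H2O
n(KOH) = 0.01389 × 0.2164 = 3.006 × 10^-3 mol
n(HBr) in the aliquot = 3.006 × 10^-3 mol (1:1 ratio)
[HBr]_dilute = 3.006 × 10^-3 / 0.02500 = 0.1202 mol/L
Dilution factor = 100.0 / 9.808 = 10.20
[HBr]_stock = 0.1202 × 10.20 = 1.226 mol/L

1.226 mol/L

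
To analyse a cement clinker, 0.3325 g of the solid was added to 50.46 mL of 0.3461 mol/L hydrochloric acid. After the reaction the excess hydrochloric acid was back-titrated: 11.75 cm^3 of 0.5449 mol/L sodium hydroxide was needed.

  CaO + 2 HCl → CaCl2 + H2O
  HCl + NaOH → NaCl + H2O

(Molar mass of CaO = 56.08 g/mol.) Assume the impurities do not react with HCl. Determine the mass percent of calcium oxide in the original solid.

n(HCl) added = 0.05046 × 0.3461 = 0.01746 mol
n(NaOH) used in back-titration = 0.01175 × 0.5449 = 6.403 × 10^-3 mol
n(HCl) left over = 6.403 × 10^-3 mol (1:1 ratio)
n(HCl) consumed by analyte = 0.01746 − 6.403 × 10^-3 = 0.01106 mol
From the 1:2 ratio, n(CaO) = 1/2 × 0.01106 = 5.531 × 10^-3 mol
mass of CaO = 5.531 × 10^-3 × 56.08 = 0.3102 g
% CaO = 0.3102 / 0.3325 × 100 = 93.28 %

93.28 %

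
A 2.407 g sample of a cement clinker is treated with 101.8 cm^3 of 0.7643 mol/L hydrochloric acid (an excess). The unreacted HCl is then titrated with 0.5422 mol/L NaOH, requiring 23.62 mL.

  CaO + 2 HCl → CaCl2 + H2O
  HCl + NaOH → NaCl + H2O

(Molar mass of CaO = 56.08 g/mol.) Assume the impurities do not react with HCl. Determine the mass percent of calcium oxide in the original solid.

75.72 %

n(HCl) added = 0.1018 × 0.7643 = 0.07781 mol
n(NaOH) used in back-titration = 0.02362 × 0.5422 = 0.01281 mol
n(HCl) left over = 0.01281 mol (1:1 ratio)
n(HCl) consumed by analyte = 0.07781 − 0.01281 = 0.06500 mol
From the 1:2 ratio, n(CaO) = 1/2 × 0.06500 = 0.03250 mol
mass of CaO = 0.03250 × 56.08 = 1.823 g
% CaO = 1.823 / 2.407 × 100 = 75.72 %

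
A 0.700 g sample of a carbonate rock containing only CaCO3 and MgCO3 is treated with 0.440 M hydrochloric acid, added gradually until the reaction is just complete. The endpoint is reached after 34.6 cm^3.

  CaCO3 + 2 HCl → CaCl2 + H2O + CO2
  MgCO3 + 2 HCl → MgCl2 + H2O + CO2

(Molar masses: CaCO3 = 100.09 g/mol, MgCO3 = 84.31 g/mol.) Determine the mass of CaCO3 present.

0.369 g

n(HCl) = 0.0346 × 0.440 = 0.0152 mol
Let x = n(CaCO3), y = n(MgCO3).
Titrant: 2x + 2y = 0.0152;  mass: 100.09x + 84.31y = 0.700
Solving, x = 3.69 × 10^-3 mol, y = 3.92 × 10^-3 mol
mass of CaCO3 = 3.69 × 10^-3 × 100.09 = 0.369 g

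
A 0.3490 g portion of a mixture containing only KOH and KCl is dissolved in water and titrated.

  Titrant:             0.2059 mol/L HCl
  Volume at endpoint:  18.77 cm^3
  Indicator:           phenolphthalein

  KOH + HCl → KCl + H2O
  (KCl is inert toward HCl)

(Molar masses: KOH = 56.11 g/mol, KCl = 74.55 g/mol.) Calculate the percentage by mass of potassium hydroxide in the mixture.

62.13 %

n(HCl) = 0.01877 × 0.2059 = 3.865 × 10^-3 mol
Let x = n(KOH), y = n(KCl).
Titrant: 1x = 3.865 × 10^-3;  mass: 56.11x + 74.55y = 0.3490
Solving, x = 3.865 × 10^-3 mol, y = 1.773 × 10^-3 mol
mass of KOH = 3.865 × 10^-3 × 56.11 = 0.2169 g
% KOH = 0.2169 / 0.3490 × 100 = 62.13 %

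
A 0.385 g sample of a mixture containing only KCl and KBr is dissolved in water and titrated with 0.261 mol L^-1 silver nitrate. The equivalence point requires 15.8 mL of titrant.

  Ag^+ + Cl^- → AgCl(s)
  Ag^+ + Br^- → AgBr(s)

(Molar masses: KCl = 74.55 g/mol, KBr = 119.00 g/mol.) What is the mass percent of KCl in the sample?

46.1 %

n(AgNO3) = 0.0158 × 0.261 = 4.12 × 10^-3 mol
Let x = n(KCl), y = n(KBr).
Titrant: 1x + 1y = 4.12 × 10^-3;  mass: 74.55x + 119.00y = 0.385
Solving, x = 2.38 × 10^-3 mol, y = 1.75 × 10^-3 mol
mass of KCl = 2.38 × 10^-3 × 74.55 = 0.177 g
% KCl = 0.177 / 0.385 × 100 = 46.1 %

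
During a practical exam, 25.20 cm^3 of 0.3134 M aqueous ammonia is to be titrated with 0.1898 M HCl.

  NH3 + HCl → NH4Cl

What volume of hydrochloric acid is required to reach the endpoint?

41.61 mL

n(NH3) = 0.02520 L × 0.3134 mol/L = 7.898 × 10^-3 mol
n(HCl) = 7.898 × 10^-3 mol (1:1 stoichiometry)
V(HCl) = 7.898 × 10^-3 mol / 0.1898 mol/L = 0.04161 L = 41.61 mL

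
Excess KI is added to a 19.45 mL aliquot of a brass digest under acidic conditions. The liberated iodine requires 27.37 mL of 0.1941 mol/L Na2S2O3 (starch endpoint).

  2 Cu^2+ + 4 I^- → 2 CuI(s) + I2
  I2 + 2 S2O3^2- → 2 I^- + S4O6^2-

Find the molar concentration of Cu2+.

n(S2O3^2-) = 0.02737 × 0.1941 = 5.313 × 10^-3 mol
n(I2) = n(S2O3^2-)/2 = 2.656 × 10^-3 mol
From the 2:1 ratio, n(Cu2+) in the aliquot = 2/1 × 2.656 × 10^-3 = 5.313 × 10^-3 mol
[Cu2+] = 5.313 × 10^-3 / 0.01945 = 0.2731 mol/L

0.2731 mol/L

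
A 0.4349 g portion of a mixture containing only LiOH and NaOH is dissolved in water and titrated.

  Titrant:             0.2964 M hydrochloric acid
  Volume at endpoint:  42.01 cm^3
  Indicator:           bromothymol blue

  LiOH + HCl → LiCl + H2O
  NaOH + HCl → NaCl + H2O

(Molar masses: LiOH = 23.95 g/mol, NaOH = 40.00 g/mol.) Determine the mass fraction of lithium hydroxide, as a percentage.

21.67 %

n(HCl) = 0.04201 × 0.2964 = 0.01245 mol
Let x = n(LiOH), y = n(NaOH).
Titrant: 1x + 1y = 0.01245;  mass: 23.95x + 40.00y = 0.4349
Solving, x = 3.936 × 10^-3 mol, y = 8.516 × 10^-3 mol
mass of LiOH = 3.936 × 10^-3 × 23.95 = 0.09426 g
% LiOH = 0.09426 / 0.4349 × 100 = 21.67 %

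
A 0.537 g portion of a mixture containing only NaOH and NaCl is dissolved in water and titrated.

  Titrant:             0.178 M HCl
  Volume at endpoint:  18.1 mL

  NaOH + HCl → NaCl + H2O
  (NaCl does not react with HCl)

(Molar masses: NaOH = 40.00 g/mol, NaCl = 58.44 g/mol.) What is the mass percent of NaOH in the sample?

n(HCl) = 0.0181 × 0.178 = 3.22 × 10^-3 mol
Let x = n(NaOH), y = n(NaCl).
Titrant: 1x = 3.22 × 10^-3;  mass: 40.00x + 58.44y = 0.537
Solving, x = 3.22 × 10^-3 mol, y = 6.98 × 10^-3 mol
mass of NaOH = 3.22 × 10^-3 × 40.00 = 0.129 g
% NaOH = 0.129 / 0.537 × 100 = 24.0 %

24.0 %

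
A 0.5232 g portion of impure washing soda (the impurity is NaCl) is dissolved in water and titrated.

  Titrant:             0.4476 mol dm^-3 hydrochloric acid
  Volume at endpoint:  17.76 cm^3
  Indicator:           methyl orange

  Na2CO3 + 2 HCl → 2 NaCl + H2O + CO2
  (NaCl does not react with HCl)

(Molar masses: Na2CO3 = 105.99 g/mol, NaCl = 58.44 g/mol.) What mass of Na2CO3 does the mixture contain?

0.4213 g

n(HCl) = 0.01776 × 0.4476 = 7.949 × 10^-3 mol
Let x = n(Na2CO3), y = n(NaCl).
Titrant: 2x = 7.949 × 10^-3;  mass: 105.99x + 58.44y = 0.5232
Solving, x = 3.975 × 10^-3 mol, y = 1.744 × 10^-3 mol
mass of Na2CO3 = 3.975 × 10^-3 × 105.99 = 0.4213 g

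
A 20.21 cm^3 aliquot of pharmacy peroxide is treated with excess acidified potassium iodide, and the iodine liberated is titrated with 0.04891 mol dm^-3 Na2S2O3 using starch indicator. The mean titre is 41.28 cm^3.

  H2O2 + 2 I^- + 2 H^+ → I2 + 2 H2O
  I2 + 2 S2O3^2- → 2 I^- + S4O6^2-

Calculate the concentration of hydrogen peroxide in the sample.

n(S2O3^2-) = 0.04128 × 0.04891 = 2.019 × 10^-3 mol
n(I2) = n(S2O3^2-)/2 = 1.010 × 10^-3 mol
n(H2O2) in the aliquot = 1.010 × 10^-3 mol (1:1 ratio)
[H2O2] = 1.010 × 10^-3 / 0.02021 = 0.04995 mol/L

0.04995 mol/L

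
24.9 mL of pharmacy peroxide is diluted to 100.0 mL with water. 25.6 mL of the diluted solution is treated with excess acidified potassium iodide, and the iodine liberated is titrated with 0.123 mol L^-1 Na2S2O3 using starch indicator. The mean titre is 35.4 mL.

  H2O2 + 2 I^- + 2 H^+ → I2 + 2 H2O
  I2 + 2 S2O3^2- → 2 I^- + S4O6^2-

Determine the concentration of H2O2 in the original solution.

n(S2O3^2-) = 0.0354 × 0.123 = 4.35 × 10^-3 mol
n(I2) = n(S2O3^2-)/2 = 2.18 × 10^-3 mol
n(H2O2) in the aliquot = 2.18 × 10^-3 mol (1:1 ratio)
[H2O2]_dilute = 2.18 × 10^-3 / 0.0256 = 0.0850 mol/L
[H2O2]_original = 0.0850 × 100.0/24.9 = 0.342 mol/L

0.342 mol/L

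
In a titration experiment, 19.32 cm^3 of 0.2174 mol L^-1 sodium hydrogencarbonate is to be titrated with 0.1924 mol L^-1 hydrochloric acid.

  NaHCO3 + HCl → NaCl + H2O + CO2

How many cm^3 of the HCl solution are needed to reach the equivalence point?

21.83 mL

n(NaHCO3) = 0.01932 L × 0.2174 mol/L = 4.200 × 10^-3 mol
n(HCl) = 4.200 × 10^-3 mol (1:1 stoichiometry)
V(HCl) = 4.200 × 10^-3 mol / 0.1924 mol/L = 0.02183 L = 21.83 mL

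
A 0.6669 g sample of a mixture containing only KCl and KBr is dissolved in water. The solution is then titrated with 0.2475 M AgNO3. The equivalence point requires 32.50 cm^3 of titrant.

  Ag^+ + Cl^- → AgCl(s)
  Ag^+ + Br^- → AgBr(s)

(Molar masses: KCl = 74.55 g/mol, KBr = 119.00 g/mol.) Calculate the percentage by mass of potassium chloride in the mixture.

73.01 %

n(AgNO3) = 0.03250 × 0.2475 = 8.044 × 10^-3 mol
Let x = n(KCl), y = n(KBr).
Titrant: 1x + 1y = 8.044 × 10^-3;  mass: 74.55x + 119.00y = 0.6669
Solving, x = 6.531 × 10^-3 mol, y = 1.513 × 10^-3 mol
mass of KCl = 6.531 × 10^-3 × 74.55 = 0.4869 g
% KCl = 0.4869 / 0.6669 × 100 = 73.01 %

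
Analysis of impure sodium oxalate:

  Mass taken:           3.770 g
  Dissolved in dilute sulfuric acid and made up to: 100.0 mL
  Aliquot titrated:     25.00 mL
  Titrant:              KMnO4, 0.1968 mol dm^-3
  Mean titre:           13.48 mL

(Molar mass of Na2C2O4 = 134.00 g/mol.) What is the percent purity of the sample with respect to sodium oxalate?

94.29 %

2 MnO4^- + 5 C2O4^2- + 16 H^+ → 2 Mn^2+ + 10 CO2 + 8 H2O
n(KMnO4) per titration = 0.01348 × 0.1968 = 2.653 × 10^-3 mol
From the 5:2 ratio, n(Na2C2O4) in each aliquot = 5/2 × 2.653 × 10^-3 = 6.632 × 10^-3 mol
n(Na2C2O4) in the whole flask = 6.632 × 10^-3 × 100.0/25.00 = 0.02653 mol
mass of Na2C2O4 = 0.02653 × 134.00 = 3.555 g
% Na2C2O4 = 3.555 / 3.770 × 100 = 94.29 %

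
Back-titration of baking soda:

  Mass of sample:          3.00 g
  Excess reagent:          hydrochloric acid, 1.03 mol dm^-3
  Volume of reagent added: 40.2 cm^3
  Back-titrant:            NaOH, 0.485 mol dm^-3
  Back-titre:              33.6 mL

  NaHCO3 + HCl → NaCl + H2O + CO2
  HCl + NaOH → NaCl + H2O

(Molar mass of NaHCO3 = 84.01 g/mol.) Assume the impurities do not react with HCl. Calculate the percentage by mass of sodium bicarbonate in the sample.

70.3 %

n(HCl) added = 0.0402 × 1.03 = 0.0414 mol
n(NaOH) used in back-titration = 0.0336 × 0.485 = 0.0163 mol
n(HCl) left over = 0.0163 mol (1:1 ratio)
n(HCl) consumed by analyte = 0.0414 − 0.0163 = 0.0251 mol
n(NaHCO3) = 0.0251 mol (1:1 ratio)
mass of NaHCO3 = 0.0251 × 84.01 = 2.11 g
% NaHCO3 = 2.11 / 3.00 × 100 = 70.3 %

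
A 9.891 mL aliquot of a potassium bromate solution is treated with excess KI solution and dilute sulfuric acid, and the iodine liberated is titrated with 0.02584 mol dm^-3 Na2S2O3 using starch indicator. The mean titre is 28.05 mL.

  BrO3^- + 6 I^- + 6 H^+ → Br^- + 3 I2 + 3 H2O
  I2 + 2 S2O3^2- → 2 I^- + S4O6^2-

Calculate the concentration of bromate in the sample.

0.01221 mol/L

n(S2O3^2-) = 0.02805 × 0.02584 = 7.248 × 10^-4 mol
n(I2) = n(S2O3^2-)/2 = 3.624 × 10^-4 mol
From the 1:3 ratio, n(BrO3^-) in the aliquot = 1/3 × 3.624 × 10^-4 = 1.208 × 10^-4 mol
[BrO3^-] = 1.208 × 10^-4 / 0.009891 = 0.01221 mol/L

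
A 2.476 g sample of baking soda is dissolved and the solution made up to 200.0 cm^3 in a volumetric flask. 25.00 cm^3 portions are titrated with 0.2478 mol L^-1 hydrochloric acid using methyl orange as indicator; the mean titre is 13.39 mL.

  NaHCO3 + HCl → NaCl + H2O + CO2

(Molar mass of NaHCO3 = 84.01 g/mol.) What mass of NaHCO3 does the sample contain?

n(HCl) per titration = 0.01339 × 0.2478 = 3.318 × 10^-3 mol
n(NaHCO3) in each aliquot = 3.318 × 10^-3 mol (1:1 ratio)
n(NaHCO3) in the whole flask = 3.318 × 10^-3 × 200.0/25.00 = 0.02654 mol
mass of NaHCO3 = 0.02654 × 84.01 = 2.230 g

2.230 g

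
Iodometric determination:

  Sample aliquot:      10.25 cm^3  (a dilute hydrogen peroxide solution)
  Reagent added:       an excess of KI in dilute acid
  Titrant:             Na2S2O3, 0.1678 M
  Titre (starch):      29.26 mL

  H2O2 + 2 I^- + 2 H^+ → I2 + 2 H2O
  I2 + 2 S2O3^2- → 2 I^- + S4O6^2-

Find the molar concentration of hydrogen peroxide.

n(S2O3^2-) = 0.02926 × 0.1678 = 4.910 × 10^-3 mol
n(I2) = n(S2O3^2-)/2 = 2.455 × 10^-3 mol
n(H2O2) in the aliquot = 2.455 × 10^-3 mol (1:1 ratio)
[H2O2] = 2.455 × 10^-3 / 0.01025 = 0.2395 mol/L

0.2395 M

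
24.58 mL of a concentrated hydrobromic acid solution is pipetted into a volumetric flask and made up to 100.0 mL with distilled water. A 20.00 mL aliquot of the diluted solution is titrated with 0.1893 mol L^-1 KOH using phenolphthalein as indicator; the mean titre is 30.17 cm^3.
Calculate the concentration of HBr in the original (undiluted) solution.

1.162 mol/L

HBr + KOH → KBr + H2O
n(KOH) = 0.03017 × 0.1893 = 5.711 × 10^-3 mol
n(HBr) in the aliquot = 5.711 × 10^-3 mol (1:1 ratio)
[HBr]_dilute = 5.711 × 10^-3 / 0.02000 = 0.2856 mol/L
Dilution factor = 100.0 / 24.58 = 4.068
[HBr]_stock = 0.2856 × 4.068 = 1.162 mol/L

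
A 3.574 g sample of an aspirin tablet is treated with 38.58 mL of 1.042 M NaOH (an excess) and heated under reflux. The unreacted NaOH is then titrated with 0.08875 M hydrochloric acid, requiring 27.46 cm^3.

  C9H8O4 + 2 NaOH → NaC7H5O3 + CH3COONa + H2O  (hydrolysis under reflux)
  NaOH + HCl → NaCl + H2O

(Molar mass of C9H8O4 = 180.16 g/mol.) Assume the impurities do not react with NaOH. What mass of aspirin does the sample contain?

n(NaOH) added = 0.03858 × 1.042 = 0.04020 mol
n(HCl) used in back-titration = 0.02746 × 0.08875 = 2.437 × 10^-3 mol
n(NaOH) left over = 2.437 × 10^-3 mol (1:1 ratio)
n(NaOH) consumed by analyte = 0.04020 − 2.437 × 10^-3 = 0.03776 mol
From the 1:2 ratio, n(C9H8O4) = 1/2 × 0.03776 = 0.01888 mol
mass of C9H8O4 = 0.01888 × 180.16 = 3.402 g

3.402 g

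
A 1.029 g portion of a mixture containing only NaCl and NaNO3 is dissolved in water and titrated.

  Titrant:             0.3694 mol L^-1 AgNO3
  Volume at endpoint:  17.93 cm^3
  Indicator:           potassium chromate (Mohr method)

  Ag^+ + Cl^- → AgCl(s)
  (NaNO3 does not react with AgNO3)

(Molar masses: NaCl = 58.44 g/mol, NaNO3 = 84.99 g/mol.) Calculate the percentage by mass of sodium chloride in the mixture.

37.62 %

n(AgNO3) = 0.01793 × 0.3694 = 6.623 × 10^-3 mol
Let x = n(NaCl), y = n(NaNO3).
Titrant: 1x = 6.623 × 10^-3;  mass: 58.44x + 84.99y = 1.029
Solving, x = 6.623 × 10^-3 mol, y = 7.553 × 10^-3 mol
mass of NaCl = 6.623 × 10^-3 × 58.44 = 0.3871 g
% NaCl = 0.3871 / 1.029 × 100 = 37.62 %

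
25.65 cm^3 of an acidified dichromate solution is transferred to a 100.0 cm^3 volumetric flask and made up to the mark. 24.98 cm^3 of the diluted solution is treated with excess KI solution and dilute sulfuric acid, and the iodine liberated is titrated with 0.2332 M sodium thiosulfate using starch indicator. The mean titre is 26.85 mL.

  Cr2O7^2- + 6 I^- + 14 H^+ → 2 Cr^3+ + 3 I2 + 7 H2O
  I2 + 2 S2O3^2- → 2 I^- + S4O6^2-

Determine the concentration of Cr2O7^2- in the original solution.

n(S2O3^2-) = 0.02685 × 0.2332 = 6.261 × 10^-3 mol
n(I2) = n(S2O3^2-)/2 = 3.131 × 10^-3 mol
From the 1:3 ratio, n(Cr2O7^2-) in the aliquot = 1/3 × 3.131 × 10^-3 = 1.044 × 10^-3 mol
[Cr2O7^2-]_dilute = 1.044 × 10^-3 / 0.02498 = 0.04178 mol/L
[Cr2O7^2-]_original = 0.04178 × 100.0/25.65 = 0.1629 mol/L

0.1629 M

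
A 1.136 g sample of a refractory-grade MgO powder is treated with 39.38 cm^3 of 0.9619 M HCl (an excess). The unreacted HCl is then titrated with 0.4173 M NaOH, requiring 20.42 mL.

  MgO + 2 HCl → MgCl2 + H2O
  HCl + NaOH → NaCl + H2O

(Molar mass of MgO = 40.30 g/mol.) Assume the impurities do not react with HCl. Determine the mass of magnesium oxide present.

n(HCl) added = 0.03938 × 0.9619 = 0.03788 mol
n(NaOH) used in back-titration = 0.02042 × 0.4173 = 8.521 × 10^-3 mol
n(HCl) left over = 8.521 × 10^-3 mol (1:1 ratio)
n(HCl) consumed by analyte = 0.03788 − 8.521 × 10^-3 = 0.02936 mol
From the 1:2 ratio, n(MgO) = 1/2 × 0.02936 = 0.01468 mol
mass of MgO = 0.01468 × 40.30 = 0.5916 g

0.5916 g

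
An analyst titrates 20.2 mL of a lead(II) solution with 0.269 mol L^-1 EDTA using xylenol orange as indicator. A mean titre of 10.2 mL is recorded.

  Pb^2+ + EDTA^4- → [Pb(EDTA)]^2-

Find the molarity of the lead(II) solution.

n(EDTA) = 0.0102 L × 0.269 mol/L = 2.74 × 10^-3 mol
n(Pb2+) = 2.74 × 10^-3 mol (1:1 mole ratio)
[Pb2+] = 2.74 × 10^-3 mol / 0.0202 L = 0.136 mol/L

0.136 mol/L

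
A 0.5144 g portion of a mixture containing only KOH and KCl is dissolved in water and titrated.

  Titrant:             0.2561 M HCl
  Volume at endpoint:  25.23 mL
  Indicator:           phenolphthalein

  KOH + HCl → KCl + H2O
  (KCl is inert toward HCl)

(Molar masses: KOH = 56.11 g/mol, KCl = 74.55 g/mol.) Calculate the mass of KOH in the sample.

0.3625 g

n(HCl) = 0.02523 × 0.2561 = 6.461 × 10^-3 mol
Let x = n(KOH), y = n(KCl).
Titrant: 1x = 6.461 × 10^-3;  mass: 56.11x + 74.55y = 0.5144
Solving, x = 6.461 × 10^-3 mol, y = 2.037 × 10^-3 mol
mass of KOH = 6.461 × 10^-3 × 56.11 = 0.3625 g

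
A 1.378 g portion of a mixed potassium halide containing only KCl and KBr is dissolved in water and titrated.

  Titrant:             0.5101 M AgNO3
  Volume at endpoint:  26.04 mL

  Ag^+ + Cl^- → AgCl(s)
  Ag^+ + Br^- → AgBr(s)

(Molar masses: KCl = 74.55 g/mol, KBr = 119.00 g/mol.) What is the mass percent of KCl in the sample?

24.67 %

n(AgNO3) = 0.02604 × 0.5101 = 0.01328 mol
Let x = n(KCl), y = n(KBr).
Titrant: 1x + 1y = 0.01328;  mass: 74.55x + 119.00y = 1.378
Solving, x = 4.560 × 10^-3 mol, y = 8.723 × 10^-3 mol
mass of KCl = 4.560 × 10^-3 × 74.55 = 0.3399 g
% KCl = 0.3399 / 1.378 × 100 = 24.67 %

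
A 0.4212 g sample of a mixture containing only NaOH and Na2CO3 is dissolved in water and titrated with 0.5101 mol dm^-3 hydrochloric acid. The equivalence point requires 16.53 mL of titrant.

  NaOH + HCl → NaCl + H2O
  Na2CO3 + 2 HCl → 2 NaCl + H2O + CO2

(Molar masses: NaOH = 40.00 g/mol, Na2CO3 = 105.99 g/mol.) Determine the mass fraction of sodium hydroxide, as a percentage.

n(HCl) = 0.01653 × 0.5101 = 8.432 × 10^-3 mol
Let x = n(NaOH), y = n(Na2CO3).
Titrant: 1x + 2y = 8.432 × 10^-3;  mass: 40.00x + 105.99y = 0.4212
Solving, x = 1.974 × 10^-3 mol, y = 3.229 × 10^-3 mol
mass of NaOH = 1.974 × 10^-3 × 40.00 = 0.07896 g
% NaOH = 0.07896 / 0.4212 × 100 = 18.75 %

18.75 %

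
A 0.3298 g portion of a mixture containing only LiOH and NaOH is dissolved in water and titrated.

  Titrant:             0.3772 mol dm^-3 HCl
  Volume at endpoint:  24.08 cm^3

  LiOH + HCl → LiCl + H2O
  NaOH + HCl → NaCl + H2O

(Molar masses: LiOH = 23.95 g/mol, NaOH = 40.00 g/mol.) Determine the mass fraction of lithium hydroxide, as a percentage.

n(HCl) = 0.02408 × 0.3772 = 9.083 × 10^-3 mol
Let x = n(LiOH), y = n(NaOH).
Titrant: 1x + 1y = 9.083 × 10^-3;  mass: 23.95x + 40.00y = 0.3298
Solving, x = 2.088 × 10^-3 mol, y = 6.995 × 10^-3 mol
mass of LiOH = 2.088 × 10^-3 × 23.95 = 0.05002 g
% LiOH = 0.05002 / 0.3298 × 100 = 15.17 %

15.17 %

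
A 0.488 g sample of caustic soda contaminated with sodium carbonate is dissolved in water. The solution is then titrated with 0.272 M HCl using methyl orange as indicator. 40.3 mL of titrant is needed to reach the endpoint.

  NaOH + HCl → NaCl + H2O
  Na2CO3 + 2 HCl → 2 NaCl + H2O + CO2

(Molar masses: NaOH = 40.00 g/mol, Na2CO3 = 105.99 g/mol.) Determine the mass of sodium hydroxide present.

0.286 g

n(HCl) = 0.0403 × 0.272 = 0.0110 mol
Let x = n(NaOH), y = n(Na2CO3).
Titrant: 1x + 2y = 0.0110;  mass: 40.00x + 105.99y = 0.488
Solving, x = 7.15 × 10^-3 mol, y = 1.91 × 10^-3 mol
mass of NaOH = 7.15 × 10^-3 × 40.00 = 0.286 g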